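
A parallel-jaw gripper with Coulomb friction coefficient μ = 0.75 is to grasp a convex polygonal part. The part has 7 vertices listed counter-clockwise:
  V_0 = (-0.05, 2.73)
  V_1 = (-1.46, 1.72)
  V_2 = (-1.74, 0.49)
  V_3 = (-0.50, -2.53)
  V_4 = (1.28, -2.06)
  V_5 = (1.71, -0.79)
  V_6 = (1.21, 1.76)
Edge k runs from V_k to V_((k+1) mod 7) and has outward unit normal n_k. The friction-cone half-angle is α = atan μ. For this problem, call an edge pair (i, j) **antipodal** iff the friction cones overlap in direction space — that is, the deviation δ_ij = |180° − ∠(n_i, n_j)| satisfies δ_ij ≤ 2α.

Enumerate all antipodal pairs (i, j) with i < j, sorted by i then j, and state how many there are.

α = atan 0.75 = 36.87°;  2α = 73.74°
n_0 = (-0.5823, +0.8130)
n_1 = (-0.9751, +0.2220)
n_2 = (-0.9251, -0.3798)
n_3 = (+0.2553, -0.9669)
n_4 = (+0.9472, -0.3207)
n_5 = (+0.9813, +0.1924)
n_6 = (+0.6100, +0.7924)
  (0,1): δ = 138.44°  ·
  (0,2): δ = 103.29°  ·
  (0,3): δ = 20.82°  ✓
  (0,4): δ = 35.68°  ✓
  (0,5): δ = 65.48°  ✓
  (0,6): δ = 106.79°  ·
  (1,2): δ = 144.85°  ·
  (1,3): δ = 62.38°  ✓
  (1,4): δ = 5.88°  ✓
  (1,5): δ = 23.92°  ✓
  (1,6): δ = 65.23°  ✓
  (2,3): δ = 97.53°  ·
  (2,4): δ = 41.03°  ✓
  (2,5): δ = 11.23°  ✓
  (2,6): δ = 30.09°  ✓
  (3,4): δ = 123.50°  ·
  (3,5): δ = 93.70°  ·
  (3,6): δ = 52.38°  ✓
  (4,5): δ = 150.20°  ·
  (4,6): δ = 108.89°  ·
  (5,6): δ = 138.68°  ·
antipodal pairs: 11

count = 11; pairs: (0,3), (0,4), (0,5), (1,3), (1,4), (1,5), (1,6), (2,4), (2,5), (2,6), (3,6)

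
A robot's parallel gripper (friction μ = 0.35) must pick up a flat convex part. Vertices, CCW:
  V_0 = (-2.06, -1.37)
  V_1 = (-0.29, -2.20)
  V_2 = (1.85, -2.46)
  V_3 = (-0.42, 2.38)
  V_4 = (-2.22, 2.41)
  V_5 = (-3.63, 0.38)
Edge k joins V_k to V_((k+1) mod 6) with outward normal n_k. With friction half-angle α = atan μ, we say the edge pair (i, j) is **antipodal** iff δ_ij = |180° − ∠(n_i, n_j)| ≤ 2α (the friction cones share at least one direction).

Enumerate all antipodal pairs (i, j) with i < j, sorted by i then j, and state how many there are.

count = 3; pairs: (0,3), (1,3), (2,5)

α = atan 0.35 = 19.29°;  2α = 38.58°
n_0 = (-0.4246, -0.9054)
n_1 = (-0.1206, -0.9927)
n_2 = (+0.9054, +0.4246)
n_3 = (+0.0167, +0.9999)
n_4 = (-0.8213, +0.5705)
n_5 = (-0.7444, -0.6678)
  (0,1): δ = 161.80°  ·
  (0,2): δ = 39.75°  ·
  (0,3): δ = 24.17°  ✓
  (0,4): δ = 80.34°  ·
  (0,5): δ = 157.02°  ·
  (1,2): δ = 57.95°  ·
  (1,3): δ = 5.97°  ✓
  (1,4): δ = 62.14°  ·
  (1,5): δ = 138.82°  ·
  (2,3): δ = 116.08°  ·
  (2,4): δ = 59.91°  ·
  (2,5): δ = 16.77°  ✓
  (3,4): δ = 123.83°  ·
  (3,5): δ = 47.15°  ·
  (4,5): δ = 103.32°  ·
antipodal pairs: 3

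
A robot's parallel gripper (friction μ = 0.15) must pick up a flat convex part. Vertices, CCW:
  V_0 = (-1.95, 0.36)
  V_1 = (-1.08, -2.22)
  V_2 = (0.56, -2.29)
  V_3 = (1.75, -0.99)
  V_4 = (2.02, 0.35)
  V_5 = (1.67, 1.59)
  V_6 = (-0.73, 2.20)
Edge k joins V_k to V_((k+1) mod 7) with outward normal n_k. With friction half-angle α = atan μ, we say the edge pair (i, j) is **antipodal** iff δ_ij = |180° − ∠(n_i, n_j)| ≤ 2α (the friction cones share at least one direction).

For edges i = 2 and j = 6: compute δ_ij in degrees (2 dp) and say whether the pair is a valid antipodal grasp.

δ = 8.92°, valid

α = atan 0.15 = 8.53°;  2α = 17.06°
edge 2: e_2 = (+1.19, +1.30);  n_2 = (+0.7376, -0.6752)
edge 6: e_6 = (-1.22, -1.84);  n_6 = (-0.8334, +0.5526)
∠(n_2, n_6) = 171.08°
δ = |180° − 171.08°| = 8.92°
8.92° ≤ 2α = 17.06°  →  valid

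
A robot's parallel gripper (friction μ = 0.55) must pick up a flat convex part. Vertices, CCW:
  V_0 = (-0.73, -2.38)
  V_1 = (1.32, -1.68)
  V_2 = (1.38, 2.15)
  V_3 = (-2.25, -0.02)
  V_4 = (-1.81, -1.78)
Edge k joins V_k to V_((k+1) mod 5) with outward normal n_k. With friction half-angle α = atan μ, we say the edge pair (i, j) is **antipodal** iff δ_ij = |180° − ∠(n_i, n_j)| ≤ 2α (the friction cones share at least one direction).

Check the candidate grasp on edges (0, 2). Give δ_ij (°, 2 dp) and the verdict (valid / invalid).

α = atan 0.55 = 28.81°;  2α = 57.62°
edge 0: e_0 = (+2.05, +0.70);  n_0 = (+0.3231, -0.9463)
edge 2: e_2 = (-3.63, -2.17);  n_2 = (-0.5131, +0.8583)
∠(n_0, n_2) = 167.98°
δ = |180° − 167.98°| = 12.02°
12.02° ≤ 2α = 57.62°  →  valid

δ = 12.02°, valid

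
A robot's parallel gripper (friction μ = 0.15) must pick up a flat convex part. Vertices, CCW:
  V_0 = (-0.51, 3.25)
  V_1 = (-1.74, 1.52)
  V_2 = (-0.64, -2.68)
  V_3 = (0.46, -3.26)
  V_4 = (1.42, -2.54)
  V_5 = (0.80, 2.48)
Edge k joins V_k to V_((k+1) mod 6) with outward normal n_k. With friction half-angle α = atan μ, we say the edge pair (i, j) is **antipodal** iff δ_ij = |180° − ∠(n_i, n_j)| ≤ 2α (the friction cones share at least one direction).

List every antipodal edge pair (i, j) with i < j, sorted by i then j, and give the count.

count = 2; pairs: (1,4), (2,5)

α = atan 0.15 = 8.53°;  2α = 17.06°
n_0 = (-0.8150, +0.5795)
n_1 = (-0.9674, -0.2534)
n_2 = (-0.4664, -0.8846)
n_3 = (+0.6000, -0.8000)
n_4 = (+0.9925, +0.1226)
n_5 = (+0.5067, +0.8621)
  (0,1): δ = 129.91°  ·
  (0,2): δ = 82.39°  ·
  (0,3): δ = 17.72°  ·
  (0,4): δ = 42.45°  ·
  (0,5): δ = 94.97°  ·
  (1,2): δ = 132.48°  ·
  (1,3): δ = 67.81°  ·
  (1,4): δ = 7.64°  ✓
  (1,5): δ = 44.88°  ·
  (2,3): δ = 115.33°  ·
  (2,4): δ = 55.16°  ·
  (2,5): δ = 2.64°  ✓
  (3,4): δ = 119.83°  ·
  (3,5): δ = 67.32°  ·
  (4,5): δ = 127.49°  ·
antipodal pairs: 2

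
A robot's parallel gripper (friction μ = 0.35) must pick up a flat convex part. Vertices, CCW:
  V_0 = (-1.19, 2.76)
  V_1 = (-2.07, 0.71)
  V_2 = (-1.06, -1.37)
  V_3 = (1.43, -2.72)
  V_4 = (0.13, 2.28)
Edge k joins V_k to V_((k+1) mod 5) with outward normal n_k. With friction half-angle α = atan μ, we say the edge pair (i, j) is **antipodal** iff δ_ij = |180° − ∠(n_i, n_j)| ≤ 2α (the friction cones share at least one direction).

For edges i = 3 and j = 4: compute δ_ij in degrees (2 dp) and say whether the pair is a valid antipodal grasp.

α = atan 0.35 = 19.29°;  2α = 38.58°
edge 3: e_3 = (-1.30, +5.00);  n_3 = (+0.9678, +0.2516)
edge 4: e_4 = (-1.32, +0.48);  n_4 = (+0.3417, +0.9398)
∠(n_3, n_4) = 55.44°
δ = |180° − 55.44°| = 124.56°
124.56° > 2α = 38.58°  →  invalid

δ = 124.56°, invalid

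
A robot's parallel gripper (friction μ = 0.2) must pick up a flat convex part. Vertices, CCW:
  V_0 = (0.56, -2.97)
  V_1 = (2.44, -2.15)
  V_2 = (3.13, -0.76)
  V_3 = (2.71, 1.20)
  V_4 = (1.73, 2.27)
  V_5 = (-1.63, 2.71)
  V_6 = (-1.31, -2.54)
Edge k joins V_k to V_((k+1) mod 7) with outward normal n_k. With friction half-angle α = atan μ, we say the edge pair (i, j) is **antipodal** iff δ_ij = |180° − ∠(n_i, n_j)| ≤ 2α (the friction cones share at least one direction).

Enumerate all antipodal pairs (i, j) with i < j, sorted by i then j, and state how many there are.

count = 2; pairs: (2,5), (4,6)

α = atan 0.2 = 11.31°;  2α = 22.62°
n_0 = (+0.3998, -0.9166)
n_1 = (+0.8957, -0.4446)
n_2 = (+0.9778, +0.2095)
n_3 = (+0.7374, +0.6754)
n_4 = (+0.1298, +0.9915)
n_5 = (-0.9981, -0.0608)
n_6 = (-0.2241, -0.9746)
  (0,1): δ = 139.97°  ·
  (0,2): δ = 101.47°  ·
  (0,3): δ = 71.08°  ·
  (0,4): δ = 31.03°  ·
  (0,5): δ = 69.92°  ·
  (0,6): δ = 143.48°  ·
  (1,2): δ = 141.51°  ·
  (1,3): δ = 111.11°  ·
  (1,4): δ = 71.06°  ·
  (1,5): δ = 29.89°  ·
  (1,6): δ = 103.45°  ·
  (2,3): δ = 149.61°  ·
  (2,4): δ = 109.56°  ·
  (2,5): δ = 8.61°  ✓
  (2,6): δ = 64.96°  ·
  (3,4): δ = 139.95°  ·
  (3,5): δ = 39.00°  ·
  (3,6): δ = 34.56°  ·
  (4,5): δ = 79.05°  ·
  (4,6): δ = 5.49°  ✓
  (5,6): δ = 106.44°  ·
antipodal pairs: 2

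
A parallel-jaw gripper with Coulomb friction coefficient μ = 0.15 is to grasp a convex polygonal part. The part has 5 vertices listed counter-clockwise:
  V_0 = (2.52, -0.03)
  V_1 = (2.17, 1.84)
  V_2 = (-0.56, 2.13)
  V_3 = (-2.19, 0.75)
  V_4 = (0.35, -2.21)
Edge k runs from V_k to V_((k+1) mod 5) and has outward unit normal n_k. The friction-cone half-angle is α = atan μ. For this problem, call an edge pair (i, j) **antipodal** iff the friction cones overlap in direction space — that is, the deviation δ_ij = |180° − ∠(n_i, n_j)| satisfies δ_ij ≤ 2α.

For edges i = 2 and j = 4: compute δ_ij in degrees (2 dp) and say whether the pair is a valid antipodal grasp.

α = atan 0.15 = 8.53°;  2α = 17.06°
edge 2: e_2 = (-1.63, -1.38);  n_2 = (-0.6462, +0.7632)
edge 4: e_4 = (+2.17, +2.18);  n_4 = (+0.7087, -0.7055)
∠(n_2, n_4) = 175.12°
δ = |180° − 175.12°| = 4.88°
4.88° ≤ 2α = 17.06°  →  valid

δ = 4.88°, valid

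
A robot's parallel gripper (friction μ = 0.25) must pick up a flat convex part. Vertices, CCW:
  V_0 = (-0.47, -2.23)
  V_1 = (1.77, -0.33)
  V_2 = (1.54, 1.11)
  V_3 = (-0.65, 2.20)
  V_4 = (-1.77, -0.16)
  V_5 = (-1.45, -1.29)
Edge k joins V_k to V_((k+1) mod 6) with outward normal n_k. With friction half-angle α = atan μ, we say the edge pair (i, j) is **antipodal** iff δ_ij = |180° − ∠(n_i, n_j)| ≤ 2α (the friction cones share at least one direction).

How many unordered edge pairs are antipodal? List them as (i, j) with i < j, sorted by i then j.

count = 3; pairs: (0,3), (1,4), (2,5)

α = atan 0.25 = 14.04°;  2α = 28.07°
n_0 = (+0.6469, -0.7626)
n_1 = (+0.9875, +0.1577)
n_2 = (+0.4456, +0.8952)
n_3 = (-0.9034, +0.4287)
n_4 = (-0.9622, -0.2725)
n_5 = (-0.6922, -0.7217)
  (0,1): δ = 121.23°  ·
  (0,2): δ = 66.77°  ·
  (0,3): δ = 24.31°  ✓
  (0,4): δ = 65.51°  ·
  (0,5): δ = 95.89°  ·
  (1,2): δ = 125.54°  ·
  (1,3): δ = 34.46°  ·
  (1,4): δ = 6.74°  ✓
  (1,5): δ = 37.12°  ·
  (2,3): δ = 88.93°  ·
  (2,4): δ = 47.73°  ·
  (2,5): δ = 17.35°  ✓
  (3,4): δ = 138.80°  ·
  (3,5): δ = 108.42°  ·
  (4,5): δ = 149.62°  ·
antipodal pairs: 3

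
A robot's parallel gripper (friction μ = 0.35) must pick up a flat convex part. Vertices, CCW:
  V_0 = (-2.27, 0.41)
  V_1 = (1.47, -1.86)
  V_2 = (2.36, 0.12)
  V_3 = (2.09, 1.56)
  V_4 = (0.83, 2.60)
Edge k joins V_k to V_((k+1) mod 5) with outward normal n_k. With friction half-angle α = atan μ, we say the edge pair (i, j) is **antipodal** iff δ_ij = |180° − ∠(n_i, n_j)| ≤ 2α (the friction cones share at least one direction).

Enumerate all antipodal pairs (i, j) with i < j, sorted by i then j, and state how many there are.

count = 2; pairs: (0,3), (1,4)

α = atan 0.35 = 19.29°;  2α = 38.58°
n_0 = (-0.5189, -0.8549)
n_1 = (+0.9121, -0.4100)
n_2 = (+0.9829, +0.1843)
n_3 = (+0.6366, +0.7712)
n_4 = (-0.5770, +0.8167)
  (0,1): δ = 82.95°  ·
  (0,2): δ = 48.12°  ·
  (0,3): δ = 8.28°  ✓
  (0,4): δ = 66.50°  ·
  (1,2): δ = 145.18°  ·
  (1,3): δ = 105.33°  ·
  (1,4): δ = 30.56°  ✓
  (2,3): δ = 140.16°  ·
  (2,4): δ = 65.38°  ·
  (3,4): δ = 105.22°  ·
antipodal pairs: 2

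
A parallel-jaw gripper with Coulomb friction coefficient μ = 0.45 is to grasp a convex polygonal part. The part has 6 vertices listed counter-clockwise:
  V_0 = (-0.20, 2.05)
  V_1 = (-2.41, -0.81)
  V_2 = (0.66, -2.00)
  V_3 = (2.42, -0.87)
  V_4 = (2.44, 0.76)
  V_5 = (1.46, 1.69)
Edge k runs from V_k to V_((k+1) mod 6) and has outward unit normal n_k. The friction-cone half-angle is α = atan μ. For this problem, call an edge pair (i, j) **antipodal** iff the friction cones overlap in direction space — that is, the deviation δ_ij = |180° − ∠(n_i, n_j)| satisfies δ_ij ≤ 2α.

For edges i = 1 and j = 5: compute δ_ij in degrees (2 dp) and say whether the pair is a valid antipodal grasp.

α = atan 0.45 = 24.23°;  2α = 48.46°
edge 1: e_1 = (+3.07, -1.19);  n_1 = (-0.3614, -0.9324)
edge 5: e_5 = (-1.66, +0.36);  n_5 = (+0.2119, +0.9773)
∠(n_1, n_5) = 171.05°
δ = |180° − 171.05°| = 8.95°
8.95° ≤ 2α = 48.46°  →  valid

δ = 8.95°, valid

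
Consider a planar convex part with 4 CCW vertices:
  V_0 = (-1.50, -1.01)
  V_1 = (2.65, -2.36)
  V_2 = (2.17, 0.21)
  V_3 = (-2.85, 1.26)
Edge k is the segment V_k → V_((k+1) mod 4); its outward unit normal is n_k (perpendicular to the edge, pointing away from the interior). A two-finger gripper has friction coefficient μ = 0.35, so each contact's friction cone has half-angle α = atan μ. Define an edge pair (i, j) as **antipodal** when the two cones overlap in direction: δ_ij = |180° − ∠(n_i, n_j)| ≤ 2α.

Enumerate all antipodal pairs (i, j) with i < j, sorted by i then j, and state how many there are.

α = atan 0.35 = 19.29°;  2α = 38.58°
n_0 = (-0.3093, -0.9509)
n_1 = (+0.9830, +0.1836)
n_2 = (+0.2047, +0.9788)
n_3 = (-0.8595, -0.5112)
  (0,1): δ = 61.40°  ·
  (0,2): δ = 6.21°  ✓
  (0,3): δ = 138.76°  ·
  (1,2): δ = 112.39°  ·
  (1,3): δ = 20.16°  ✓
  (2,3): δ = 47.45°  ·
antipodal pairs: 2

count = 2; pairs: (0,2), (1,3)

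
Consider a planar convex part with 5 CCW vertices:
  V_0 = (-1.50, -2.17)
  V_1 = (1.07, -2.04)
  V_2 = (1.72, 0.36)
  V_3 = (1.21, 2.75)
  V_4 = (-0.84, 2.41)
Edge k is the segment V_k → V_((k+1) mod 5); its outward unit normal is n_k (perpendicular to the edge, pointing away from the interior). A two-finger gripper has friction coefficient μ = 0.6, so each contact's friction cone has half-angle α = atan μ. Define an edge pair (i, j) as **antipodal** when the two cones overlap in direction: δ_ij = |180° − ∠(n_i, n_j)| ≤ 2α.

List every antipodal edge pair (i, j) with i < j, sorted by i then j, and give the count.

α = atan 0.6 = 30.96°;  2α = 61.93°
n_0 = (+0.0505, -0.9987)
n_1 = (+0.9652, -0.2614)
n_2 = (+0.9780, +0.2087)
n_3 = (-0.1636, +0.9865)
n_4 = (-0.9898, +0.1426)
  (0,1): δ = 108.05°  ·
  (0,2): δ = 80.85°  ·
  (0,3): δ = 6.52°  ✓
  (0,4): δ = 78.90°  ·
  (1,2): δ = 152.80°  ·
  (1,3): δ = 65.43°  ·
  (1,4): δ = 6.95°  ✓
  (2,3): δ = 92.63°  ·
  (2,4): δ = 20.25°  ✓
  (3,4): δ = 107.62°  ·
antipodal pairs: 3

count = 3; pairs: (0,3), (1,4), (2,4)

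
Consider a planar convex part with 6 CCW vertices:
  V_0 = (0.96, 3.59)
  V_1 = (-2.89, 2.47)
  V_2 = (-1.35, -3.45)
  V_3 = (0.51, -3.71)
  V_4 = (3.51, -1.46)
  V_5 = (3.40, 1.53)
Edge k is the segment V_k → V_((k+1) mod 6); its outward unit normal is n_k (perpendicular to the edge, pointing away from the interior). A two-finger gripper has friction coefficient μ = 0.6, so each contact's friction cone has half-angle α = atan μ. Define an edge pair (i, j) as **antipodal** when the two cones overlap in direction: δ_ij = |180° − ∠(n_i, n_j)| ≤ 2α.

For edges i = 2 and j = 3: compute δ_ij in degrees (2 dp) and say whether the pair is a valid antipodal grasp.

δ = 135.17°, invalid

α = atan 0.6 = 30.96°;  2α = 61.93°
edge 2: e_2 = (+1.86, -0.26);  n_2 = (-0.1384, -0.9904)
edge 3: e_3 = (+3.00, +2.25);  n_3 = (+0.6000, -0.8000)
∠(n_2, n_3) = 44.83°
δ = |180° − 44.83°| = 135.17°
135.17° > 2α = 61.93°  →  invalid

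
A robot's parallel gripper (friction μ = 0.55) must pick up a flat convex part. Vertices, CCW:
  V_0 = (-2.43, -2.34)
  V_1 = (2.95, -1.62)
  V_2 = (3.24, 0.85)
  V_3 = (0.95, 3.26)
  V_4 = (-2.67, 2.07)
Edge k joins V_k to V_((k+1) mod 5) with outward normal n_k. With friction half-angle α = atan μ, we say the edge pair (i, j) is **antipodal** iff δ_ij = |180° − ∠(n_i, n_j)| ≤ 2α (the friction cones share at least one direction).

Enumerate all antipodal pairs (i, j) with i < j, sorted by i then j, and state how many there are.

count = 4; pairs: (0,2), (0,3), (1,4), (2,4)

α = atan 0.55 = 28.81°;  2α = 57.62°
n_0 = (+0.1326, -0.9912)
n_1 = (+0.9932, -0.1166)
n_2 = (+0.7249, +0.6888)
n_3 = (-0.3123, +0.9500)
n_4 = (-0.9985, -0.0543)
  (0,1): δ = 104.32°  ·
  (0,2): δ = 54.09°  ✓
  (0,3): δ = 10.57°  ✓
  (0,4): δ = 85.49°  ·
  (1,2): δ = 129.77°  ·
  (1,3): δ = 65.11°  ·
  (1,4): δ = 9.81°  ✓
  (2,3): δ = 115.34°  ·
  (2,4): δ = 40.42°  ✓
  (3,4): δ = 105.08°  ·
antipodal pairs: 4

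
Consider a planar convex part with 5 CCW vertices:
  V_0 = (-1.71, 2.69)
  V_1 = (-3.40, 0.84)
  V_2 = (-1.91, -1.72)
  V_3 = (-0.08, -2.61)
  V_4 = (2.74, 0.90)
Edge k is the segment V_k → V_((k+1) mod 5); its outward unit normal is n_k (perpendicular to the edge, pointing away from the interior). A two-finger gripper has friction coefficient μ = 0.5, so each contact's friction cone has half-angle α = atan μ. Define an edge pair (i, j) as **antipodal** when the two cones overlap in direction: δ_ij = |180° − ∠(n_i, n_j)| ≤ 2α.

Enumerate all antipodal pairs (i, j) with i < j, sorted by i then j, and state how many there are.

count = 3; pairs: (0,3), (1,4), (2,4)

α = atan 0.5 = 26.57°;  2α = 53.13°
n_0 = (-0.7383, +0.6745)
n_1 = (-0.8643, -0.5030)
n_2 = (-0.4374, -0.8993)
n_3 = (+0.7796, -0.6263)
n_4 = (+0.3732, +0.9278)
  (0,1): δ = 107.39°  ·
  (0,2): δ = 73.52°  ·
  (0,3): δ = 3.63°  ✓
  (0,4): δ = 110.50°  ·
  (1,2): δ = 146.14°  ·
  (1,3): δ = 68.98°  ·
  (1,4): δ = 37.89°  ✓
  (2,3): δ = 102.84°  ·
  (2,4): δ = 4.02°  ✓
  (3,4): δ = 73.13°  ·
antipodal pairs: 3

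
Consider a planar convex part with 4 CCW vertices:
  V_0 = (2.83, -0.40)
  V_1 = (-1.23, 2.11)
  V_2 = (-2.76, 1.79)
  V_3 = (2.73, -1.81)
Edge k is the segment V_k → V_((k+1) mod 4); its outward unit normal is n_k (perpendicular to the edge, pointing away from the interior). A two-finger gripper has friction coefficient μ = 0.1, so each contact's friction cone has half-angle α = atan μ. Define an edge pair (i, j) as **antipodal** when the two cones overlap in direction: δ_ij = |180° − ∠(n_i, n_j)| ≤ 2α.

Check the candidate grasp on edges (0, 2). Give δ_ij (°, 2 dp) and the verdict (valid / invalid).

α = atan 0.1 = 5.71°;  2α = 11.42°
edge 0: e_0 = (-4.06, +2.51);  n_0 = (+0.5258, +0.8506)
edge 2: e_2 = (+5.49, -3.60);  n_2 = (-0.5484, -0.8362)
∠(n_0, n_2) = 178.47°
δ = |180° − 178.47°| = 1.53°
1.53° ≤ 2α = 11.42°  →  valid

δ = 1.53°, valid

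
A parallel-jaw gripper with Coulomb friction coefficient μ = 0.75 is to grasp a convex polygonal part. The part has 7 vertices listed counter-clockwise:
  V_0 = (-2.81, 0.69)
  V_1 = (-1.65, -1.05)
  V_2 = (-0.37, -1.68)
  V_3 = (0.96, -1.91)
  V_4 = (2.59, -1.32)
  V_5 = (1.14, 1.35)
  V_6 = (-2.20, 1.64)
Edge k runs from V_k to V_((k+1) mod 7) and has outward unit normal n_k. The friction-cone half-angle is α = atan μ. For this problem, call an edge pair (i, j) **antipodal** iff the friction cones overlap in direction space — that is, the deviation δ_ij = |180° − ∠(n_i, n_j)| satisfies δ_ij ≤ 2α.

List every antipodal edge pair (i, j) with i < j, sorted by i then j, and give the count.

α = atan 0.75 = 36.87°;  2α = 73.74°
n_0 = (-0.8321, -0.5547)
n_1 = (-0.4416, -0.8972)
n_2 = (-0.1704, -0.9854)
n_3 = (+0.3404, -0.9403)
n_4 = (+0.8788, +0.4772)
n_5 = (+0.0865, +0.9963)
n_6 = (-0.8415, +0.5403)
  (0,1): δ = 149.90°  ·
  (0,2): δ = 133.50°  ·
  (0,3): δ = 103.79°  ·
  (0,4): δ = 5.18°  ✓
  (0,5): δ = 51.35°  ✓
  (0,6): δ = 113.61°  ·
  (1,2): δ = 163.61°  ·
  (1,3): δ = 133.90°  ·
  (1,4): δ = 35.29°  ✓
  (1,5): δ = 21.24°  ✓
  (1,6): δ = 83.50°  ·
  (2,3): δ = 150.29°  ·
  (2,4): δ = 51.68°  ✓
  (2,5): δ = 4.85°  ✓
  (2,6): δ = 67.11°  ✓
  (3,4): δ = 81.39°  ·
  (3,5): δ = 24.86°  ✓
  (3,6): δ = 37.40°  ✓
  (4,5): δ = 123.47°  ·
  (4,6): δ = 61.21°  ✓
  (5,6): δ = 117.74°  ·
antipodal pairs: 10

count = 10; pairs: (0,4), (0,5), (1,4), (1,5), (2,4), (2,5), (2,6), (3,5), (3,6), (4,6)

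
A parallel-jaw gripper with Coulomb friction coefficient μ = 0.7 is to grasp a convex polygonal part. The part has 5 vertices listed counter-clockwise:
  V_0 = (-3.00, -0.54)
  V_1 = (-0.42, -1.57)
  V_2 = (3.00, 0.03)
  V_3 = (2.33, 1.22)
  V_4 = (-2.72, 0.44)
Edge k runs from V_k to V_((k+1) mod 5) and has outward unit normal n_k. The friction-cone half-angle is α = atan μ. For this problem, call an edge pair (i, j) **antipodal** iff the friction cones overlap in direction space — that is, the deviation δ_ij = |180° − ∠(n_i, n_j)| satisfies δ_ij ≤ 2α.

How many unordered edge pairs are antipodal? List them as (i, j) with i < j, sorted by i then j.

α = atan 0.7 = 34.99°;  2α = 69.98°
n_0 = (-0.3708, -0.9287)
n_1 = (+0.4238, -0.9058)
n_2 = (+0.8714, +0.4906)
n_3 = (-0.1526, +0.9883)
n_4 = (-0.9615, +0.2747)
  (0,1): δ = 133.16°  ·
  (0,2): δ = 38.86°  ✓
  (0,3): δ = 30.54°  ✓
  (0,4): δ = 95.82°  ·
  (1,2): δ = 85.69°  ·
  (1,3): δ = 16.29°  ✓
  (1,4): δ = 48.98°  ✓
  (2,3): δ = 110.60°  ·
  (2,4): δ = 45.33°  ✓
  (3,4): δ = 114.73°  ·
antipodal pairs: 5

count = 5; pairs: (0,2), (0,3), (1,3), (1,4), (2,4)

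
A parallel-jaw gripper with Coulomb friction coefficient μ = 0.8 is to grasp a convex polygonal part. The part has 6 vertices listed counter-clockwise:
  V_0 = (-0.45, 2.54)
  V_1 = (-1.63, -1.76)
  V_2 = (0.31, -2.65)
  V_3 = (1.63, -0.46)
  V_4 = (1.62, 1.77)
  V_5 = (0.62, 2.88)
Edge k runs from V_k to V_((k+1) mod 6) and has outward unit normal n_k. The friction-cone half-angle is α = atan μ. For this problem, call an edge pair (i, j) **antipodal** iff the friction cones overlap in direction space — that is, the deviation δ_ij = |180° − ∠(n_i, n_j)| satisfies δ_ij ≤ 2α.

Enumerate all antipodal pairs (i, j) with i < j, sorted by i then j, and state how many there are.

count = 8; pairs: (0,2), (0,3), (0,4), (1,3), (1,4), (1,5), (2,5), (3,5)

α = atan 0.8 = 38.66°;  2α = 77.32°
n_0 = (-0.9643, +0.2646)
n_1 = (-0.4170, -0.9089)
n_2 = (+0.8565, -0.5162)
n_3 = (+1.0000, +0.0045)
n_4 = (+0.7430, +0.6693)
n_5 = (-0.3028, +0.9530)
  (0,1): δ = 99.30°  ·
  (0,2): δ = 15.73°  ✓
  (0,3): δ = 15.60°  ✓
  (0,4): δ = 57.36°  ✓
  (0,5): δ = 122.97°  ·
  (1,2): δ = 96.44°  ·
  (1,3): δ = 65.10°  ✓
  (1,4): δ = 23.34°  ✓
  (1,5): δ = 42.27°  ✓
  (2,3): δ = 148.66°  ·
  (2,4): δ = 106.91°  ·
  (2,5): δ = 41.29°  ✓
  (3,4): δ = 138.24°  ·
  (3,5): δ = 72.63°  ✓
  (4,5): δ = 114.39°  ·
antipodal pairs: 8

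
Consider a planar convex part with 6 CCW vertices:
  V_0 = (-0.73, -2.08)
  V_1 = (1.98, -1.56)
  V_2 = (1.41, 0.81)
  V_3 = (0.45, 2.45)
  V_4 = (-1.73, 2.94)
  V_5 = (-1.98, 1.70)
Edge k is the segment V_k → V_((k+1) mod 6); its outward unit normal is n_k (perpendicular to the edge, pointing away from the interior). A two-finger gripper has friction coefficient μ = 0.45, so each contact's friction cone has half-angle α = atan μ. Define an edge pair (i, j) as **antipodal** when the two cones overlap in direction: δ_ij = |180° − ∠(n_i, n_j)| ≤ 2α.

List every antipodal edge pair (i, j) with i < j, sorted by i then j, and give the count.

α = atan 0.45 = 24.23°;  2α = 48.46°
n_0 = (+0.1884, -0.9821)
n_1 = (+0.9723, +0.2338)
n_2 = (+0.8630, +0.5052)
n_3 = (+0.2193, +0.9757)
n_4 = (-0.9803, +0.1976)
n_5 = (-0.9494, -0.3140)
  (0,1): δ = 87.34°  ·
  (0,2): δ = 70.52°  ·
  (0,3): δ = 23.53°  ✓
  (0,4): δ = 67.74°  ·
  (0,5): δ = 97.44°  ·
  (1,2): δ = 163.18°  ·
  (1,3): δ = 116.19°  ·
  (1,4): δ = 24.92°  ✓
  (1,5): δ = 4.78°  ✓
  (2,3): δ = 133.01°  ·
  (2,4): δ = 41.74°  ✓
  (2,5): δ = 12.04°  ✓
  (3,4): δ = 88.73°  ·
  (3,5): δ = 59.03°  ·
  (4,5): δ = 150.30°  ·
antipodal pairs: 5

count = 5; pairs: (0,3), (1,4), (1,5), (2,4), (2,5)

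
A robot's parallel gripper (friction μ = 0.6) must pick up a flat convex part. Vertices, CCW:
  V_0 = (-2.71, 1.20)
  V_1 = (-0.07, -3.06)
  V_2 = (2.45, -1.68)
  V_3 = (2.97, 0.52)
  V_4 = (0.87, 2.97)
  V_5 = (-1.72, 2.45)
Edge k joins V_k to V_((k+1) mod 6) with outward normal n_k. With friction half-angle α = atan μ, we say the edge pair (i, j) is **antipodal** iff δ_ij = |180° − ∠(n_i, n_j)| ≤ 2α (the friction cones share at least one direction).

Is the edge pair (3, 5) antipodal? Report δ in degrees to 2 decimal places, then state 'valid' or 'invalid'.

α = atan 0.6 = 30.96°;  2α = 61.93°
edge 3: e_3 = (-2.10, +2.45);  n_3 = (+0.7593, +0.6508)
edge 5: e_5 = (-0.99, -1.25);  n_5 = (-0.7839, +0.6209)
∠(n_3, n_5) = 101.02°
δ = |180° − 101.02°| = 78.98°
78.98° > 2α = 61.93°  →  invalid

δ = 78.98°, invalid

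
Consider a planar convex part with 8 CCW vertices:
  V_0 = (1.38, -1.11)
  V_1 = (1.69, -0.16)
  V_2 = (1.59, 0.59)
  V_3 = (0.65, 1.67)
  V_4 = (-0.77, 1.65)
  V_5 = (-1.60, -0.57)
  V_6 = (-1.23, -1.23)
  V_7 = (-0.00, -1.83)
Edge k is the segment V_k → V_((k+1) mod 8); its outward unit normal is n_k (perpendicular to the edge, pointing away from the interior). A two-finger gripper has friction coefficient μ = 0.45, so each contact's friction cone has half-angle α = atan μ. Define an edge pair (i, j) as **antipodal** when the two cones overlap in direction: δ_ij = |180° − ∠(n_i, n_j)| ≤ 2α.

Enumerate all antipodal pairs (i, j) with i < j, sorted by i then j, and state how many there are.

α = atan 0.45 = 24.23°;  2α = 48.46°
n_0 = (+0.9507, -0.3102)
n_1 = (+0.9912, +0.1322)
n_2 = (+0.7543, +0.6565)
n_3 = (-0.0141, +0.9999)
n_4 = (-0.9367, +0.3502)
n_5 = (-0.8723, -0.4890)
n_6 = (-0.4384, -0.8988)
n_7 = (+0.4626, -0.8866)
  (0,1): δ = 154.33°  ·
  (0,2): δ = 120.89°  ·
  (0,3): δ = 71.12°  ·
  (0,4): δ = 2.43°  ✓
  (0,5): δ = 47.35°  ✓
  (0,6): δ = 82.07°  ·
  (0,7): δ = 135.63°  ·
  (1,2): δ = 146.56°  ·
  (1,3): δ = 96.79°  ·
  (1,4): δ = 28.09°  ✓
  (1,5): δ = 21.68°  ✓
  (1,6): δ = 56.40°  ·
  (1,7): δ = 109.96°  ·
  (2,3): δ = 130.23°  ·
  (2,4): δ = 61.53°  ·
  (2,5): δ = 11.76°  ✓
  (2,6): δ = 22.96°  ✓
  (2,7): δ = 76.52°  ·
  (3,4): δ = 111.31°  ·
  (3,5): δ = 61.53°  ·
  (3,6): δ = 26.81°  ✓
  (3,7): δ = 26.75°  ✓
  (4,5): δ = 130.23°  ·
  (4,6): δ = 95.50°  ·
  (4,7): δ = 41.95°  ✓
  (5,6): δ = 145.28°  ·
  (5,7): δ = 91.72°  ·
  (6,7): δ = 126.44°  ·
antipodal pairs: 9

count = 9; pairs: (0,4), (0,5), (1,4), (1,5), (2,5), (2,6), (3,6), (3,7), (4,7)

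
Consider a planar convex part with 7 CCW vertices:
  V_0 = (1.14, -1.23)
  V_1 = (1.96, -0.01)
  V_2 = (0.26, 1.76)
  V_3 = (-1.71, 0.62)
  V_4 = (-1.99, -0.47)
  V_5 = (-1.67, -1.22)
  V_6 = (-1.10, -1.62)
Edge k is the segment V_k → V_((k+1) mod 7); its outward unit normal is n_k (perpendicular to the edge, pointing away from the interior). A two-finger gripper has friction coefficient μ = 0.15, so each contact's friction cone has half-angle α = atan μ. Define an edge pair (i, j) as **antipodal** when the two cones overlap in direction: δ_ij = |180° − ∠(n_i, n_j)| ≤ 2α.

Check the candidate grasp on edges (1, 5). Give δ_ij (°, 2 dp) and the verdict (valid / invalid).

α = atan 0.15 = 8.53°;  2α = 17.06°
edge 1: e_1 = (-1.70, +1.77);  n_1 = (+0.7212, +0.6927)
edge 5: e_5 = (+0.57, -0.40);  n_5 = (-0.5744, -0.8186)
∠(n_1, n_5) = 168.90°
δ = |180° − 168.90°| = 11.10°
11.10° ≤ 2α = 17.06°  →  valid

δ = 11.10°, valid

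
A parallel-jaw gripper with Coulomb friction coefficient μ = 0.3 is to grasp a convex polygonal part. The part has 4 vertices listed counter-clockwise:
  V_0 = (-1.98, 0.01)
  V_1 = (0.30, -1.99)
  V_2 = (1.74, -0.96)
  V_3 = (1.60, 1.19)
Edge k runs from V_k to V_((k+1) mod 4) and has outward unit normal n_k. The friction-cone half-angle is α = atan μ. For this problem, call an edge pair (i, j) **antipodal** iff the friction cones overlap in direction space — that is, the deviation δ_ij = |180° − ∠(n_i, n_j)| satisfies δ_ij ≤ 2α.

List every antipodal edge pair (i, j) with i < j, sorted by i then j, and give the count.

count = 1; pairs: (1,3)

α = atan 0.3 = 16.70°;  2α = 33.40°
n_0 = (-0.6594, -0.7518)
n_1 = (+0.5818, -0.8134)
n_2 = (+0.9979, +0.0650)
n_3 = (-0.3130, +0.9497)
  (0,1): δ = 103.17°  ·
  (0,2): δ = 45.02°  ·
  (0,3): δ = 59.50°  ·
  (1,2): δ = 121.85°  ·
  (1,3): δ = 17.33°  ✓
  (2,3): δ = 75.48°  ·
antipodal pairs: 1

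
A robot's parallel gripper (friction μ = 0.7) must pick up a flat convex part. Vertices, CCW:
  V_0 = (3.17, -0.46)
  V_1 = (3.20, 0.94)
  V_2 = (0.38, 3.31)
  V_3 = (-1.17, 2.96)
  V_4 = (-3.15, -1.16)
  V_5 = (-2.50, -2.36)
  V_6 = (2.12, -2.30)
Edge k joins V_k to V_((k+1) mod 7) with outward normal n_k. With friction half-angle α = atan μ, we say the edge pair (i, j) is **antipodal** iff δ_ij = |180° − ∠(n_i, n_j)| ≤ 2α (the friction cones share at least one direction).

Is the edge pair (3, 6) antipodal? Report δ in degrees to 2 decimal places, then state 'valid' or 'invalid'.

δ = 4.04°, valid

α = atan 0.7 = 34.99°;  2α = 69.98°
edge 3: e_3 = (-1.98, -4.12);  n_3 = (-0.9013, +0.4332)
edge 6: e_6 = (+1.05, +1.84);  n_6 = (+0.8685, -0.4956)
∠(n_3, n_6) = 175.96°
δ = |180° − 175.96°| = 4.04°
4.04° ≤ 2α = 69.98°  →  valid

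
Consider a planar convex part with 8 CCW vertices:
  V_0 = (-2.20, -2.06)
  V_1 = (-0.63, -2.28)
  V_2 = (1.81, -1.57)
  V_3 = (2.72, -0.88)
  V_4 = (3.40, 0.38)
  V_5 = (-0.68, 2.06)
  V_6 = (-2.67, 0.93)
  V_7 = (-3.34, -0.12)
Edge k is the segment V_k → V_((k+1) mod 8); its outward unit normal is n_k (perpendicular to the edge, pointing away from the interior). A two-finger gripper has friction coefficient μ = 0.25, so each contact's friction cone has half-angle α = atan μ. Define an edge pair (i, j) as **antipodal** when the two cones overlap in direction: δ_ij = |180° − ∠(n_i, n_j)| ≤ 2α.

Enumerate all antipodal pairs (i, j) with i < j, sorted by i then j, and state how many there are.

count = 5; pairs: (0,4), (1,5), (2,5), (2,6), (3,6)

α = atan 0.25 = 14.04°;  2α = 28.07°
n_0 = (-0.1388, -0.9903)
n_1 = (+0.2794, -0.9602)
n_2 = (+0.6042, -0.7968)
n_3 = (+0.8800, -0.4749)
n_4 = (+0.3807, +0.9247)
n_5 = (-0.4938, +0.8696)
n_6 = (-0.8430, +0.5379)
n_7 = (-0.8622, -0.5066)
  (0,1): δ = 155.80°  ·
  (0,2): δ = 134.85°  ·
  (0,3): δ = 110.38°  ·
  (0,4): δ = 14.40°  ✓
  (0,5): δ = 37.57°  ·
  (0,6): δ = 65.44°  ·
  (0,7): δ = 128.42°  ·
  (1,2): δ = 159.05°  ·
  (1,3): δ = 134.58°  ·
  (1,4): δ = 38.60°  ·
  (1,5): δ = 13.37°  ✓
  (1,6): δ = 41.23°  ·
  (1,7): δ = 104.22°  ·
  (2,3): δ = 155.53°  ·
  (2,4): δ = 59.55°  ·
  (2,5): δ = 7.58°  ✓
  (2,6): δ = 20.29°  ✓
  (2,7): δ = 83.27°  ·
  (3,4): δ = 84.03°  ·
  (3,5): δ = 32.06°  ·
  (3,6): δ = 4.19°  ✓
  (3,7): δ = 58.79°  ·
  (4,5): δ = 128.03°  ·
  (4,6): δ = 100.16°  ·
  (4,7): δ = 37.18°  ·
  (5,6): δ = 152.13°  ·
  (5,7): δ = 89.15°  ·
  (6,7): δ = 117.02°  ·
antipodal pairs: 5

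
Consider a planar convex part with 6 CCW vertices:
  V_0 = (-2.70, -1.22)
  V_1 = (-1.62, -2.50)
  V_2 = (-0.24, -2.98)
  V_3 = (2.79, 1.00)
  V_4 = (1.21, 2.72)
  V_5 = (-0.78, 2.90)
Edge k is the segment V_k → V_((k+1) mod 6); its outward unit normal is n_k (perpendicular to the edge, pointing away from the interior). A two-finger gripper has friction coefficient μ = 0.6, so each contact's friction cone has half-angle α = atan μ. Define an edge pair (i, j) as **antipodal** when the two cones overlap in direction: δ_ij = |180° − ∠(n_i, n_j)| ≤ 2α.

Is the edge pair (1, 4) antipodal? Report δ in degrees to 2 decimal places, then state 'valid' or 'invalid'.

δ = 14.01°, valid

α = atan 0.6 = 30.96°;  2α = 61.93°
edge 1: e_1 = (+1.38, -0.48);  n_1 = (-0.3285, -0.9445)
edge 4: e_4 = (-1.99, +0.18);  n_4 = (+0.0901, +0.9959)
∠(n_1, n_4) = 165.99°
δ = |180° − 165.99°| = 14.01°
14.01° ≤ 2α = 61.93°  →  valid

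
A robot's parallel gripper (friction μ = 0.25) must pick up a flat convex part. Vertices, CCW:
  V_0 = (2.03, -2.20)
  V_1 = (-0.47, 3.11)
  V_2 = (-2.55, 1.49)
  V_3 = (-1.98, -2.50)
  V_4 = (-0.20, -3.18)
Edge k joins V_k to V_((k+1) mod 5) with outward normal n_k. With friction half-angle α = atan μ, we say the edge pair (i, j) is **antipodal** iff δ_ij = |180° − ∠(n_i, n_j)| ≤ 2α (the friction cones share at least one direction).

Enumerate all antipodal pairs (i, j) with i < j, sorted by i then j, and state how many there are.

count = 2; pairs: (0,2), (1,4)

α = atan 0.25 = 14.04°;  2α = 28.07°
n_0 = (+0.9047, +0.4260)
n_1 = (-0.6145, +0.7889)
n_2 = (-0.9899, -0.1414)
n_3 = (-0.3569, -0.9342)
n_4 = (+0.4023, -0.9155)
  (0,1): δ = 77.30°  ·
  (0,2): δ = 17.08°  ✓
  (0,3): δ = 43.88°  ·
  (0,4): δ = 88.51°  ·
  (1,2): δ = 119.78°  ·
  (1,3): δ = 58.82°  ·
  (1,4): δ = 14.19°  ✓
  (2,3): δ = 119.04°  ·
  (2,4): δ = 74.41°  ·
  (3,4): δ = 135.37°  ·
antipodal pairs: 2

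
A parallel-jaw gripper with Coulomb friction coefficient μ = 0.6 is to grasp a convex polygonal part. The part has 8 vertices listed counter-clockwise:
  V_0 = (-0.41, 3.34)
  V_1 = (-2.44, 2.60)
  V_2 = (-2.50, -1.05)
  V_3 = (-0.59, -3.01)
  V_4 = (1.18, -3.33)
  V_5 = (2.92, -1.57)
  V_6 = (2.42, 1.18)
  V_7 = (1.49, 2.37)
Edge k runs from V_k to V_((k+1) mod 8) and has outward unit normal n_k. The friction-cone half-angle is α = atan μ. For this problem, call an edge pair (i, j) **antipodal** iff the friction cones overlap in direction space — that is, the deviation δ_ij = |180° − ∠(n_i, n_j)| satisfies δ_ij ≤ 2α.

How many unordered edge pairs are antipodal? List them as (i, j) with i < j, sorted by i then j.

α = atan 0.6 = 30.96°;  2α = 61.93°
n_0 = (-0.3425, +0.9395)
n_1 = (-0.9999, +0.0164)
n_2 = (-0.7162, -0.6979)
n_3 = (-0.1779, -0.9840)
n_4 = (+0.7111, -0.7031)
n_5 = (+0.9839, +0.1789)
n_6 = (+0.7879, +0.6158)
n_7 = (+0.4547, +0.8906)
  (0,1): δ = 110.97°  ·
  (0,2): δ = 65.77°  ·
  (0,3): δ = 30.28°  ✓
  (0,4): δ = 25.30°  ✓
  (0,5): δ = 80.28°  ·
  (0,6): δ = 107.98°  ·
  (0,7): δ = 132.93°  ·
  (1,2): δ = 134.80°  ·
  (1,3): δ = 99.31°  ·
  (1,4): δ = 43.73°  ✓
  (1,5): δ = 11.25°  ✓
  (1,6): δ = 38.95°  ✓
  (1,7): δ = 63.90°  ·
  (2,3): δ = 144.51°  ·
  (2,4): δ = 88.93°  ·
  (2,5): δ = 33.95°  ✓
  (2,6): δ = 6.25°  ✓
  (2,7): δ = 18.69°  ✓
  (3,4): δ = 124.42°  ·
  (3,5): δ = 69.45°  ·
  (3,6): δ = 41.74°  ✓
  (3,7): δ = 16.80°  ✓
  (4,5): δ = 125.02°  ·
  (4,6): δ = 97.32°  ·
  (4,7): δ = 72.37°  ·
  (5,6): δ = 152.30°  ·
  (5,7): δ = 127.35°  ·
  (6,7): δ = 155.05°  ·
antipodal pairs: 10

count = 10; pairs: (0,3), (0,4), (1,4), (1,5), (1,6), (2,5), (2,6), (2,7), (3,6), (3,7)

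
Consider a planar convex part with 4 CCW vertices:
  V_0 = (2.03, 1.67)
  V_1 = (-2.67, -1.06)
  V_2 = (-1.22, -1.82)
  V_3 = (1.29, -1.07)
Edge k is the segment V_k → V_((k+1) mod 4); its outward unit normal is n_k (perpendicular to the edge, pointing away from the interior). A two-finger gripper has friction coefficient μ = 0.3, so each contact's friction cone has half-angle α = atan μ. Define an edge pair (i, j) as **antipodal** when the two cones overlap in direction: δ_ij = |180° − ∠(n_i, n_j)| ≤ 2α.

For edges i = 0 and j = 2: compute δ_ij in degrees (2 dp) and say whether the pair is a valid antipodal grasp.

δ = 13.51°, valid

α = atan 0.3 = 16.70°;  2α = 33.40°
edge 0: e_0 = (-4.70, -2.73);  n_0 = (-0.5023, +0.8647)
edge 2: e_2 = (+2.51, +0.75);  n_2 = (+0.2863, -0.9581)
∠(n_0, n_2) = 166.49°
δ = |180° − 166.49°| = 13.51°
13.51° ≤ 2α = 33.40°  →  valid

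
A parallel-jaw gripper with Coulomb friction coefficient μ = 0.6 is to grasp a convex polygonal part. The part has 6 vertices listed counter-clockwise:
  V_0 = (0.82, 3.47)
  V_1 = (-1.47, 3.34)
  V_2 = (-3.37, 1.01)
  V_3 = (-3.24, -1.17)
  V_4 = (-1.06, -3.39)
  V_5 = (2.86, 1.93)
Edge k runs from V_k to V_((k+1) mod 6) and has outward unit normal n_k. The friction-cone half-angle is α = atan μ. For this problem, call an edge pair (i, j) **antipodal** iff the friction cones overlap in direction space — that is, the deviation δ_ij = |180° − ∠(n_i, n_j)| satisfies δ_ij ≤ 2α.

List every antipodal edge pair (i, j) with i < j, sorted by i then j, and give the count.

count = 6; pairs: (0,3), (0,4), (1,4), (2,4), (2,5), (3,5)

α = atan 0.6 = 30.96°;  2α = 61.93°
n_0 = (-0.0567, +0.9984)
n_1 = (-0.7750, +0.6320)
n_2 = (-0.9982, -0.0595)
n_3 = (-0.7135, -0.7006)
n_4 = (+0.8051, -0.5932)
n_5 = (+0.6025, +0.7981)
  (0,1): δ = 132.44°  ·
  (0,2): δ = 89.84°  ·
  (0,3): δ = 48.77°  ✓
  (0,4): δ = 50.37°  ✓
  (0,5): δ = 139.70°  ·
  (1,2): δ = 137.39°  ·
  (1,3): δ = 96.33°  ·
  (1,4): δ = 2.81°  ✓
  (1,5): δ = 92.15°  ·
  (2,3): δ = 138.93°  ·
  (2,4): δ = 39.80°  ✓
  (2,5): δ = 49.54°  ✓
  (3,4): δ = 80.86°  ·
  (3,5): δ = 8.47°  ✓
  (4,5): δ = 90.66°  ·
antipodal pairs: 6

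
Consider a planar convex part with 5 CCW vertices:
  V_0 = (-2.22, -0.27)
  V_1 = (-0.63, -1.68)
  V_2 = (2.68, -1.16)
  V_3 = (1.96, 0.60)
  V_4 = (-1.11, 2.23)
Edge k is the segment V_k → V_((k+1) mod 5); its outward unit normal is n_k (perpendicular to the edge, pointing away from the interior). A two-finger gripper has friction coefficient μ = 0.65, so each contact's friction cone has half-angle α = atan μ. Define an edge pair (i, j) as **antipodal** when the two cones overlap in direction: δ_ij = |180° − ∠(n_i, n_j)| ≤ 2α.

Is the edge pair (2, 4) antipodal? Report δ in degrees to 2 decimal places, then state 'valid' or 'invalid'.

δ = 46.19°, valid

α = atan 0.65 = 33.02°;  2α = 66.05°
edge 2: e_2 = (-0.72, +1.76);  n_2 = (+0.9255, +0.3786)
edge 4: e_4 = (-1.11, -2.50);  n_4 = (-0.9140, +0.4058)
∠(n_2, n_4) = 133.81°
δ = |180° − 133.81°| = 46.19°
46.19° ≤ 2α = 66.05°  →  valid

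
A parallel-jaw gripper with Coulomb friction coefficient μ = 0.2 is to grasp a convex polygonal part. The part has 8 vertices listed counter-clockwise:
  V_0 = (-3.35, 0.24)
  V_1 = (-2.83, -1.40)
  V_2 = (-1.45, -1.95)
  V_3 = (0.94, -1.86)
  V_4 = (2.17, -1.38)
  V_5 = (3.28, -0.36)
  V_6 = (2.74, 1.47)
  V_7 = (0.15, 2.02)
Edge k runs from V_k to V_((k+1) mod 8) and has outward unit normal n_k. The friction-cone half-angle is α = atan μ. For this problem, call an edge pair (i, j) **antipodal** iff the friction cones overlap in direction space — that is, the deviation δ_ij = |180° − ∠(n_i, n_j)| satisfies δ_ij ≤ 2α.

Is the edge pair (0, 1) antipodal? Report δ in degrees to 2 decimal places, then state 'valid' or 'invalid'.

α = atan 0.2 = 11.31°;  2α = 22.62°
edge 0: e_0 = (+0.52, -1.64);  n_0 = (-0.9532, -0.3022)
edge 1: e_1 = (+1.38, -0.55);  n_1 = (-0.3702, -0.9289)
∠(n_0, n_1) = 50.68°
δ = |180° − 50.68°| = 129.32°
129.32° > 2α = 22.62°  →  invalid

δ = 129.32°, invalid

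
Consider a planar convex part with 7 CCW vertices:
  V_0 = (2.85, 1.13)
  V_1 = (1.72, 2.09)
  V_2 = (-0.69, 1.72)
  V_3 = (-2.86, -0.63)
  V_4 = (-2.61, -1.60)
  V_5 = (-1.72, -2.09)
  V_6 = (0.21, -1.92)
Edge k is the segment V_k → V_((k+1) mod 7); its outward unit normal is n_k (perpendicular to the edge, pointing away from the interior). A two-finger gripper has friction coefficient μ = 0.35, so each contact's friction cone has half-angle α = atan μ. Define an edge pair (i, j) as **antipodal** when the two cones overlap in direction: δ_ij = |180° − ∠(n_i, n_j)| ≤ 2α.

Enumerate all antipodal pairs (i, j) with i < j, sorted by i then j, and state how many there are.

count = 5; pairs: (0,3), (0,4), (1,4), (1,5), (2,6)

α = atan 0.35 = 19.29°;  2α = 38.58°
n_0 = (+0.6475, +0.7621)
n_1 = (-0.1517, +0.9884)
n_2 = (-0.7347, +0.6784)
n_3 = (-0.9684, -0.2496)
n_4 = (-0.4823, -0.8760)
n_5 = (+0.0877, -0.9961)
n_6 = (+0.7561, -0.6545)
  (0,1): δ = 130.92°  ·
  (0,2): δ = 92.37°  ·
  (0,3): δ = 35.20°  ✓
  (0,4): δ = 11.51°  ✓
  (0,5): δ = 45.38°  ·
  (0,6): δ = 89.47°  ·
  (1,2): δ = 141.45°  ·
  (1,3): δ = 84.28°  ·
  (1,4): δ = 37.56°  ✓
  (1,5): δ = 3.69°  ✓
  (1,6): δ = 40.39°  ·
  (2,3): δ = 122.83°  ·
  (2,4): δ = 76.12°  ·
  (2,5): δ = 42.25°  ·
  (2,6): δ = 1.84°  ✓
  (3,4): δ = 133.29°  ·
  (3,5): δ = 99.42°  ·
  (3,6): δ = 55.33°  ·
  (4,5): δ = 146.13°  ·
  (4,6): δ = 102.04°  ·
  (5,6): δ = 135.91°  ·
antipodal pairs: 5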